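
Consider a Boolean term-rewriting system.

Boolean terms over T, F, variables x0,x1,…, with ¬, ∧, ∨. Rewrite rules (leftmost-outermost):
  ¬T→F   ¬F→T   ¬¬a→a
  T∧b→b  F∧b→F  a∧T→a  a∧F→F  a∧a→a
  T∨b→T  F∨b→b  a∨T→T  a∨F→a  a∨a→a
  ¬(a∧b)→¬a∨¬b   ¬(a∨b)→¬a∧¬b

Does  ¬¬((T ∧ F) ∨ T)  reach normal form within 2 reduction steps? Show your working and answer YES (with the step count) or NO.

Answer: YES — reaches normal form T in 2 ≤ 2 steps

Derivation:
  start: ¬¬((T ∧ F) ∨ T)
  →1  (T ∧ F) ∨ T
  →2  T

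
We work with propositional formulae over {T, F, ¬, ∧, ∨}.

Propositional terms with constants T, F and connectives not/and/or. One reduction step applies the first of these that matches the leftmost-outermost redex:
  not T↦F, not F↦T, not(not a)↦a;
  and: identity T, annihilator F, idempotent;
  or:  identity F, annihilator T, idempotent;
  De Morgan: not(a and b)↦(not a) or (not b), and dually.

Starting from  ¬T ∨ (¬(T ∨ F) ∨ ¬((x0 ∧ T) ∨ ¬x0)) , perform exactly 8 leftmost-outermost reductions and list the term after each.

Answer: after 8 steps: (¬x0 ∨ ¬T) ∧ ¬¬x0

Working:
  start: ¬T ∨ (¬(T ∨ F) ∨ ¬((x0 ∧ T) ∨ ¬x0))
  →1  F ∨ (¬(T ∨ F) ∨ ¬((x0 ∧ T) ∨ ¬x0))
  →2  ¬(T ∨ F) ∨ ¬((x0 ∧ T) ∨ ¬x0)
  →3  (¬T ∧ ¬F) ∨ ¬((x0 ∧ T) ∨ ¬x0)
  →4  (F ∧ ¬F) ∨ ¬((x0 ∧ T) ∨ ¬x0)
  →5  F ∨ ¬((x0 ∧ T) ∨ ¬x0)
  →6  ¬((x0 ∧ T) ∨ ¬x0)
  →7  ¬(x0 ∧ T) ∧ ¬¬x0
  →8  (¬x0 ∨ ¬T) ∧ ¬¬x0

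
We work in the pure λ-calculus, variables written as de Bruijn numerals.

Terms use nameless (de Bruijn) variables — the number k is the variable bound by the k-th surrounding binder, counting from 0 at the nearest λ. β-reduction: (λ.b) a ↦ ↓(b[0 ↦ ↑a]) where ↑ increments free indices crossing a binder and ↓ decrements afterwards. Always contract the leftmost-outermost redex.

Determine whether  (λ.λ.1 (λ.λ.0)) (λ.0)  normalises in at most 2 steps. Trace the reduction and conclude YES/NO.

  start: (λ.λ.1 (λ.λ.0)) (λ.0)
  [1] λ.(λ.0) (λ.λ.0)
  [2] λ.λ.λ.0

Answer: YES — reaches normal form λ.λ.λ.0 in 2 ≤ 2 steps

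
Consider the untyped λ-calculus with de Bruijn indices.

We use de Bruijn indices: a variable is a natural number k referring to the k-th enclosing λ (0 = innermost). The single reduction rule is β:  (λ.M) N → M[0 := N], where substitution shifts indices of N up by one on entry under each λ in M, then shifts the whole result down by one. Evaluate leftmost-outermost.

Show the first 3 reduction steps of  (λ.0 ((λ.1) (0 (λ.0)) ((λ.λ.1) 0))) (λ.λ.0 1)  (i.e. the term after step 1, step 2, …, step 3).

  start: (λ.0 ((λ.1) (0 (λ.0)) ((λ.λ.1) 0))) (λ.λ.0 1)
  →1  (λ.λ.0 1) ((λ.λ.λ.0 1) ((λ.λ.0 1) (λ.0)) ((λ.λ.1) (λ.λ.0 1)))
  →2  λ.0 ((λ.λ.λ.0 1) ((λ.λ.0 1) (λ.0)) ((λ.λ.1) (λ.λ.0 1)))
  →3  λ.0 ((λ.λ.0 1) ((λ.λ.1) (λ.λ.0 1)))

Answer: after 3 steps: λ.0 ((λ.λ.0 1) ((λ.λ.1) (λ.λ.0 1)))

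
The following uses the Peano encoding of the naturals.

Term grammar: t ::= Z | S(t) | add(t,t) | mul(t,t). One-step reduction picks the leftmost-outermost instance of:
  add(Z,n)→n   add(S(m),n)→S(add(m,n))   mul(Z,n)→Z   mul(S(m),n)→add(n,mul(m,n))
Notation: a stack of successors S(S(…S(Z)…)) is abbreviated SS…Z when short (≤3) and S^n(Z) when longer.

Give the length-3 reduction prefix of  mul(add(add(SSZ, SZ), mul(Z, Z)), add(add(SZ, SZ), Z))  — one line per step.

  start: mul(add(add(SSZ, SZ), mul(Z, Z)), add(add(SZ, SZ), Z))
  [1] mul(add(S(add(SZ, SZ)), mul(Z, Z)), add(add(SZ, SZ), Z))
  [2] mul(S(add(add(SZ, SZ), mul(Z, Z))), add(add(SZ, SZ), Z))
  [3] add(add(add(SZ, SZ), Z), mul(add(add(SZ, SZ), mul(Z, Z)), add(add(SZ, SZ), Z)))

Answer: after 3 steps: add(add(add(SZ, SZ), Z), mul(add(add(SZ, SZ), mul(Z, Z)), add(add(SZ, SZ), Z)))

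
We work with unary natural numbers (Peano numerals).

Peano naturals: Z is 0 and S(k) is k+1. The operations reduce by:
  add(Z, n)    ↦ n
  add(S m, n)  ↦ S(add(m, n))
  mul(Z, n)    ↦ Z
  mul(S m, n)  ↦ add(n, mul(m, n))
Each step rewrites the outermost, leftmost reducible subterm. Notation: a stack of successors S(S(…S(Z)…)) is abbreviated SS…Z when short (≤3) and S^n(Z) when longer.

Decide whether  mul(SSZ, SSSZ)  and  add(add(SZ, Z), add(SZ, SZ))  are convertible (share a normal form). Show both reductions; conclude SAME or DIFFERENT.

Answer: DIFFERENT — A ⇓ S^6(Z), B ⇓ SSSZ

Working:
Term A:
  start: mul(SSZ, SSSZ)
  [1] add(SSSZ, mul(SZ, SSSZ))
  [2] S(add(SSZ, mul(SZ, SSSZ)))
  [3] S(S(add(SZ, mul(SZ, SSSZ))))
  [4] S(S(S(add(Z, mul(SZ, SSSZ)))))
  [5] S(S(S(mul(SZ, SSSZ))))
  [6] S(S(S(add(SSSZ, mul(Z, SSSZ)))))
  [7] S(S(S(S(add(SSZ, mul(Z, SSSZ))))))
  [8] S(S(S(S(S(add(SZ, mul(Z, SSSZ)))))))
  [9] S(S(S(S(S(S(add(Z, mul(Z, SSSZ))))))))
  [10] S(S(S(S(S(S(mul(Z, SSSZ)))))))
  [11] S^6(Z)

Term B:
  start: add(add(SZ, Z), add(SZ, SZ))
  [1] add(S(add(Z, Z)), add(SZ, SZ))
  [2] S(add(add(Z, Z), add(SZ, SZ)))
  [3] S(add(Z, add(SZ, SZ)))
  [4] S(add(SZ, SZ))
  [5] S(S(add(Z, SZ)))
  [6] SSSZ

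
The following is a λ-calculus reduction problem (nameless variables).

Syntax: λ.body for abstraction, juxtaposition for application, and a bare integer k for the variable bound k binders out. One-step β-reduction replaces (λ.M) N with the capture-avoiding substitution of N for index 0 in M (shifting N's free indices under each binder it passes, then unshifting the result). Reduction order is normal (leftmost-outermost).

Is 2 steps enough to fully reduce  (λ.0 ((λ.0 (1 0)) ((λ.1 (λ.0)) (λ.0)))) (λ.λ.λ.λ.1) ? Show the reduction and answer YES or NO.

Answer: YES — reaches normal form λ.λ.λ.1 in 2 ≤ 2 steps

Reduction:
  start: (λ.0 ((λ.0 (1 0)) ((λ.1 (λ.0)) (λ.0)))) (λ.λ.λ.λ.1)
  →1  (λ.λ.λ.λ.1) ((λ.0 ((λ.λ.λ.λ.1) 0)) ((λ.(λ.λ.λ.λ.1) (λ.0)) (λ.0)))
  →2  λ.λ.λ.1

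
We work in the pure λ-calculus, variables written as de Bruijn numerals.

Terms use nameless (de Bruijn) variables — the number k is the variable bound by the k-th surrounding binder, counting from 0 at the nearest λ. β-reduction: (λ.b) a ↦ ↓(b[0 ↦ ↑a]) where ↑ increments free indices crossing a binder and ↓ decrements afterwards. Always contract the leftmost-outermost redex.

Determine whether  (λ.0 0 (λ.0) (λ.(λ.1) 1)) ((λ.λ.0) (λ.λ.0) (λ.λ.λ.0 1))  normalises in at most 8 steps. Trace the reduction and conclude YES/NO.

  start: (λ.0 0 (λ.0) (λ.(λ.1) 1)) ((λ.λ.0) (λ.λ.0) (λ.λ.λ.0 1))
  →1  (λ.λ.0) (λ.λ.0) (λ.λ.λ.0 1) ((λ.λ.0) (λ.λ.0) (λ.λ.λ.0 1)) (λ.0) (λ.(λ.1) ((λ.λ.0) (λ.λ.0) (λ.λ.λ.0 1)))
  →2  (λ.0) (λ.λ.λ.0 1) ((λ.λ.0) (λ.λ.0) (λ.λ.λ.0 1)) (λ.0) (λ.(λ.1) ((λ.λ.0) (λ.λ.0) (λ.λ.λ.0 1)))
  →3  (λ.λ.λ.0 1) ((λ.λ.0) (λ.λ.0) (λ.λ.λ.0 1)) (λ.0) (λ.(λ.1) ((λ.λ.0) (λ.λ.0) (λ.λ.λ.0 1)))
  →4  (λ.λ.0 1) (λ.0) (λ.(λ.1) ((λ.λ.0) (λ.λ.0) (λ.λ.λ.0 1)))
  →5  (λ.0 (λ.0)) (λ.(λ.1) ((λ.λ.0) (λ.λ.0) (λ.λ.λ.0 1)))
  →6  (λ.(λ.1) ((λ.λ.0) (λ.λ.0) (λ.λ.λ.0 1))) (λ.0)
  →7  (λ.λ.0) ((λ.λ.0) (λ.λ.0) (λ.λ.λ.0 1))
  →8  λ.0

Answer: YES — reaches normal form λ.0 in 8 ≤ 8 steps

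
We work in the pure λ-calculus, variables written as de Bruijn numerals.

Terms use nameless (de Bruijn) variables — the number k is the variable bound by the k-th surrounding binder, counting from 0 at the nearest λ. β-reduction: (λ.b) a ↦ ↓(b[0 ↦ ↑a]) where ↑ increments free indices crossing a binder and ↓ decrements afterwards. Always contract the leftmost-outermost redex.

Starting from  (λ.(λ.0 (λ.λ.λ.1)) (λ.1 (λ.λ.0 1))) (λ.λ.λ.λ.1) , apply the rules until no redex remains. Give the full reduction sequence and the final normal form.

  start: (λ.(λ.0 (λ.λ.λ.1)) (λ.1 (λ.λ.0 1))) (λ.λ.λ.λ.1)
  [1] (λ.0 (λ.λ.λ.1)) (λ.(λ.λ.λ.λ.1) (λ.λ.0 1))
  [2] (λ.(λ.λ.λ.λ.1) (λ.λ.0 1)) (λ.λ.λ.1)
  [3] (λ.λ.λ.λ.1) (λ.λ.0 1)
  [4] λ.λ.λ.1

Answer: normal form = λ.λ.λ.1  (in 4 steps)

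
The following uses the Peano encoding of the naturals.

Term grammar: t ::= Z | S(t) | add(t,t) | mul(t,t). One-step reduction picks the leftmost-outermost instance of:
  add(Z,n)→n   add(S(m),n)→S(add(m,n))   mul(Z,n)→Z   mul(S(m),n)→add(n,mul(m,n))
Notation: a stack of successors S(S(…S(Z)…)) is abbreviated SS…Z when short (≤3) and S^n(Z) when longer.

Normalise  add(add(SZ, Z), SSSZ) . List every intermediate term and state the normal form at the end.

  start: add(add(SZ, Z), SSSZ)
  [1] add(S(add(Z, Z)), SSSZ)
  [2] S(add(add(Z, Z), SSSZ))
  [3] S(add(Z, SSSZ))
  [4] S^4(Z)

Answer: normal form = S^4(Z)  (in 4 steps)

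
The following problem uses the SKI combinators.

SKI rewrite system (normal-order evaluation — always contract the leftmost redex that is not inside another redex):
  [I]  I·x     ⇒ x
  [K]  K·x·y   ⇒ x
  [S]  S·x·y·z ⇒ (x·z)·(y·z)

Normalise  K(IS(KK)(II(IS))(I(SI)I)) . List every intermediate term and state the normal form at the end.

  start: K(IS(KK)(II(IS))(I(SI)I))
  step 1: K(S(KK)(II(IS))(I(SI)I))
  step 2: K(KK(I(SI)I)(II(IS)(I(SI)I)))
  step 3: K(K(II(IS)(I(SI)I)))
  step 4: K(K(I(IS)(I(SI)I)))
  step 5: K(K(IS(I(SI)I)))
  step 6: K(K(S(I(SI)I)))
  step 7: K(K(S(SII)))

Answer: normal form = K(K(S(SII)))  (in 7 steps)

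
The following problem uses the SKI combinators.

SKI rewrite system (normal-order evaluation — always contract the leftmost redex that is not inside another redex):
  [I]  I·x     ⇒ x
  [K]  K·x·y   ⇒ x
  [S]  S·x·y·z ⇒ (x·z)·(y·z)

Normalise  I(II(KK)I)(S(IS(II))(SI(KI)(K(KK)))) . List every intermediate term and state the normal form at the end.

  start: I(II(KK)I)(S(IS(II))(SI(KI)(K(KK))))
  step 1: II(KK)I(S(IS(II))(SI(KI)(K(KK))))
  step 2: I(KK)I(S(IS(II))(SI(KI)(K(KK))))
  step 3: KKI(S(IS(II))(SI(KI)(K(KK))))
  step 4: K(S(IS(II))(SI(KI)(K(KK))))
  step 5: K(S(S(II))(SI(KI)(K(KK))))
  step 6: K(S(SI)(SI(KI)(K(KK))))
  step 7: K(S(SI)(I(K(KK))(KI(K(KK)))))
  step 8: K(S(SI)(K(KK)(KI(K(KK)))))
  step 9: K(S(SI)(KK))

Answer: normal form = K(S(SI)(KK))  (in 9 steps)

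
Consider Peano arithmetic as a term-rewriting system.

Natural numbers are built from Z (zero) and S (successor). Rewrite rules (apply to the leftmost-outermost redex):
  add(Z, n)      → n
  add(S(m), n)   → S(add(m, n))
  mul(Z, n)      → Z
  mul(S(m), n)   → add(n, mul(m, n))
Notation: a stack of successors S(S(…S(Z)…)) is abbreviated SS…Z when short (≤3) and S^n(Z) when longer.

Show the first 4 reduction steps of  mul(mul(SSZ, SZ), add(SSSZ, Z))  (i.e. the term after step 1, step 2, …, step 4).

  start: mul(mul(SSZ, SZ), add(SSSZ, Z))
  [1] mul(add(SZ, mul(SZ, SZ)), add(SSSZ, Z))
  [2] mul(S(add(Z, mul(SZ, SZ))), add(SSSZ, Z))
  [3] add(add(SSSZ, Z), mul(add(Z, mul(SZ, SZ)), add(SSSZ, Z)))
  [4] add(S(add(SSZ, Z)), mul(add(Z, mul(SZ, SZ)), add(SSSZ, Z)))

Answer: after 4 steps: add(S(add(SSZ, Z)), mul(add(Z, mul(SZ, SZ)), add(SSSZ, Z)))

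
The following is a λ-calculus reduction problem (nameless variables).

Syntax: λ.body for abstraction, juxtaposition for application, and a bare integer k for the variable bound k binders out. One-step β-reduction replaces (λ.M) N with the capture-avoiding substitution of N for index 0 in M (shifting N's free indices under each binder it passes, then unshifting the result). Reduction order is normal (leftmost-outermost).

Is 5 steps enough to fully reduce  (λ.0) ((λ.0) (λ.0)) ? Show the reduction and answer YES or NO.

  start: (λ.0) ((λ.0) (λ.0))
  step 1: (λ.0) (λ.0)
  step 2: λ.0

Answer: YES — reaches normal form λ.0 in 2 ≤ 5 steps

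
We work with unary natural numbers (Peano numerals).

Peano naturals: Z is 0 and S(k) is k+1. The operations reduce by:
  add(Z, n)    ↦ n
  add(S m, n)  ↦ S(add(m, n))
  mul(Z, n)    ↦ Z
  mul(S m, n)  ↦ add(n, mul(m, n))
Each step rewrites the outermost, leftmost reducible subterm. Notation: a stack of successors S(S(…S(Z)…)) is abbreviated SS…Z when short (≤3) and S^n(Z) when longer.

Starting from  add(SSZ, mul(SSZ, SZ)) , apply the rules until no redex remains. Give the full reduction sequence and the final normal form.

Answer: normal form = S^4(Z)  (in 10 steps)

Reduction:
  start: add(SSZ, mul(SSZ, SZ))
  [1] S(add(SZ, mul(SSZ, SZ)))
  [2] S(S(add(Z, mul(SSZ, SZ))))
  [3] S(S(mul(SSZ, SZ)))
  [4] S(S(add(SZ, mul(SZ, SZ))))
  [5] S(S(S(add(Z, mul(SZ, SZ)))))
  [6] S(S(S(mul(SZ, SZ))))
  [7] S(S(S(add(SZ, mul(Z, SZ)))))
  [8] S(S(S(S(add(Z, mul(Z, SZ))))))
  [9] S(S(S(S(mul(Z, SZ)))))
  [10] S^4(Z)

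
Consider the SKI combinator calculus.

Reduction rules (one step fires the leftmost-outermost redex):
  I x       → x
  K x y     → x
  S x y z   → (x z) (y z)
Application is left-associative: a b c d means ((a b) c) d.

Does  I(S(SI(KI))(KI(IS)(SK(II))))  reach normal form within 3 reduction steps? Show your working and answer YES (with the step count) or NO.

Answer: NO — after 3 steps the term is S(SI(KI))(SK(II)), not yet normal

Reduction:
  start: I(S(SI(KI))(KI(IS)(SK(II))))
  →1  S(SI(KI))(KI(IS)(SK(II)))
  →2  S(SI(KI))(I(SK(II)))
  →3  S(SI(KI))(SK(II))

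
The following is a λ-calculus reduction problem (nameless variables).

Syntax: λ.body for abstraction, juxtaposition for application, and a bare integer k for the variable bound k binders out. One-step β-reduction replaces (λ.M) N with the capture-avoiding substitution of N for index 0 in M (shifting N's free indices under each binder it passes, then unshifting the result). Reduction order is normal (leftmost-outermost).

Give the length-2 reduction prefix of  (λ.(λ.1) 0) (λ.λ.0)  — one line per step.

  start: (λ.(λ.1) 0) (λ.λ.0)
  →1  (λ.λ.λ.0) (λ.λ.0)
  →2  λ.λ.0

Answer: after 2 steps: λ.λ.0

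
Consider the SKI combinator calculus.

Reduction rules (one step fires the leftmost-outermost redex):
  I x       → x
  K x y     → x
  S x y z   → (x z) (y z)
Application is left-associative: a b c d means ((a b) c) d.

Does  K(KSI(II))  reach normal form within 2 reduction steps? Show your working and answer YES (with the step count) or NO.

  start: K(KSI(II))
  step 1: K(S(II))
  step 2: K(SI)

Answer: YES — reaches normal form K(SI) in 2 ≤ 2 steps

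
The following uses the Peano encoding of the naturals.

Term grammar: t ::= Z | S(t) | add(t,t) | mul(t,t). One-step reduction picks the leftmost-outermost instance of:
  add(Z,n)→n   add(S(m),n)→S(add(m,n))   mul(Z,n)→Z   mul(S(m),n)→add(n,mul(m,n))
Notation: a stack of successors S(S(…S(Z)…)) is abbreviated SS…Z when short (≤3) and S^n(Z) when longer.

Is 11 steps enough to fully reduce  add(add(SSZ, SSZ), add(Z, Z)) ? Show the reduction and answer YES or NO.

Answer: YES — reaches normal form S^4(Z) in 9 ≤ 11 steps

Working:
  start: add(add(SSZ, SSZ), add(Z, Z))
  step 1: add(S(add(SZ, SSZ)), add(Z, Z))
  step 2: S(add(add(SZ, SSZ), add(Z, Z)))
  step 3: S(add(S(add(Z, SSZ)), add(Z, Z)))
  step 4: S(S(add(add(Z, SSZ), add(Z, Z))))
  step 5: S(S(add(SSZ, add(Z, Z))))
  step 6: S(S(S(add(SZ, add(Z, Z)))))
  step 7: S(S(S(S(add(Z, add(Z, Z))))))
  step 8: S(S(S(S(add(Z, Z)))))
  step 9: S^4(Z)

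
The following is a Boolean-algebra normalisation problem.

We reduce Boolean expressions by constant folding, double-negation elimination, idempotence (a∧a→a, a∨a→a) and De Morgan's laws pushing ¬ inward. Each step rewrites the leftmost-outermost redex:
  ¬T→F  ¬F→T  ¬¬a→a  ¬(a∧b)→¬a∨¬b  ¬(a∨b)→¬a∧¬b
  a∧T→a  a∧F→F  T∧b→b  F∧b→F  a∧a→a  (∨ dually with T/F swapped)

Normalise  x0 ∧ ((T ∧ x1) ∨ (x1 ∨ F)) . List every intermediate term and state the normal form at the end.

Answer: normal form = x0 ∧ x1  (in 3 steps)

Working:
  start: x0 ∧ ((T ∧ x1) ∨ (x1 ∨ F))
  [1] x0 ∧ (x1 ∨ (x1 ∨ F))
  [2] x0 ∧ (x1 ∨ x1)
  [3] x0 ∧ x1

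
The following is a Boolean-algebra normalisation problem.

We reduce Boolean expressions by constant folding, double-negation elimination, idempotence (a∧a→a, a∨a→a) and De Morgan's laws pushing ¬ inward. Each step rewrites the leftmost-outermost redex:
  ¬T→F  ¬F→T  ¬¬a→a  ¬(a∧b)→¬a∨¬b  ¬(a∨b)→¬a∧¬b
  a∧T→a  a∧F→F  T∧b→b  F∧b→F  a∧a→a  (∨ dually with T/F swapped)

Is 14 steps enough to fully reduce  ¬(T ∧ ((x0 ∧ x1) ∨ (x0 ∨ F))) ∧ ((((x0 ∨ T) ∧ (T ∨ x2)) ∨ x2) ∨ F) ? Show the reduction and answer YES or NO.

  start: ¬(T ∧ ((x0 ∧ x1) ∨ (x0 ∨ F))) ∧ ((((x0 ∨ T) ∧ (T ∨ x2)) ∨ x2) ∨ F)
  step 1: (¬T ∨ ¬((x0 ∧ x1) ∨ (x0 ∨ F))) ∧ ((((x0 ∨ T) ∧ (T ∨ x2)) ∨ x2) ∨ F)
  step 2: (F ∨ ¬((x0 ∧ x1) ∨ (x0 ∨ F))) ∧ ((((x0 ∨ T) ∧ (T ∨ x2)) ∨ x2) ∨ F)
  step 3: ¬((x0 ∧ x1) ∨ (x0 ∨ F)) ∧ ((((x0 ∨ T) ∧ (T ∨ x2)) ∨ x2) ∨ F)
  step 4: (¬(x0 ∧ x1) ∧ ¬(x0 ∨ F)) ∧ ((((x0 ∨ T) ∧ (T ∨ x2)) ∨ x2) ∨ F)
  step 5: ((¬x0 ∨ ¬x1) ∧ ¬(x0 ∨ F)) ∧ ((((x0 ∨ T) ∧ (T ∨ x2)) ∨ x2) ∨ F)
  step 6: ((¬x0 ∨ ¬x1) ∧ (¬x0 ∧ ¬F)) ∧ ((((x0 ∨ T) ∧ (T ∨ x2)) ∨ x2) ∨ F)
  step 7: ((¬x0 ∨ ¬x1) ∧ (¬x0 ∧ T)) ∧ ((((x0 ∨ T) ∧ (T ∨ x2)) ∨ x2) ∨ F)
  step 8: ((¬x0 ∨ ¬x1) ∧ ¬x0) ∧ ((((x0 ∨ T) ∧ (T ∨ x2)) ∨ x2) ∨ F)
  step 9: ((¬x0 ∨ ¬x1) ∧ ¬x0) ∧ (((x0 ∨ T) ∧ (T ∨ x2)) ∨ x2)
  step 10: ((¬x0 ∨ ¬x1) ∧ ¬x0) ∧ ((T ∧ (T ∨ x2)) ∨ x2)
  step 11: ((¬x0 ∨ ¬x1) ∧ ¬x0) ∧ ((T ∨ x2) ∨ x2)
  step 12: ((¬x0 ∨ ¬x1) ∧ ¬x0) ∧ (T ∨ x2)
  step 13: ((¬x0 ∨ ¬x1) ∧ ¬x0) ∧ T
  step 14: (¬x0 ∨ ¬x1) ∧ ¬x0

Answer: YES — reaches normal form (¬x0 ∨ ¬x1) ∧ ¬x0 in 14 ≤ 14 steps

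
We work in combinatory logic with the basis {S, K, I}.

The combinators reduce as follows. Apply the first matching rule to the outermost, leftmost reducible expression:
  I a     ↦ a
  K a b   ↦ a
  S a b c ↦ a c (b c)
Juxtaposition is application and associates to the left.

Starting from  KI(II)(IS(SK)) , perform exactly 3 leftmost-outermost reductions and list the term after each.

Answer: after 3 steps: S(SK)

Working:
  start: KI(II)(IS(SK))
  [1] I(IS(SK))
  [2] IS(SK)
  [3] S(SK)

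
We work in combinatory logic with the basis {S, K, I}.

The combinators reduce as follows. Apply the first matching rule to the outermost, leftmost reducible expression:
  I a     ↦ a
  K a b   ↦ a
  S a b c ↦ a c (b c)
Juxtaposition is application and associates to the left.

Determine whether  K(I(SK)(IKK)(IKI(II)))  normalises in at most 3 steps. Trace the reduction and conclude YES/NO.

  start: K(I(SK)(IKK)(IKI(II)))
  →1  K(SK(IKK)(IKI(II)))
  →2  K(K(IKI(II))(IKK(IKI(II))))
  →3  K(IKI(II))

Answer: NO — after 3 steps the term is K(IKI(II)), not yet normal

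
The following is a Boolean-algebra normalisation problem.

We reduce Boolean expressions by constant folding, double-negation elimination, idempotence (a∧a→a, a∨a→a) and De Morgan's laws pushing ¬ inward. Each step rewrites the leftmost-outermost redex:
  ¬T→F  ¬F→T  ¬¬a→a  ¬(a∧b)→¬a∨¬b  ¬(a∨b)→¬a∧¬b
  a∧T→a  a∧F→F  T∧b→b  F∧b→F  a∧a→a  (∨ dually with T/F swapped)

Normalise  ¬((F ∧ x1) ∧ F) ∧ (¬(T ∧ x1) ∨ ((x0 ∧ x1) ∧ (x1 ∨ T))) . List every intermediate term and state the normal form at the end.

  start: ¬((F ∧ x1) ∧ F) ∧ (¬(T ∧ x1) ∨ ((x0 ∧ x1) ∧ (x1 ∨ T)))
  step 1: (¬(F ∧ x1) ∨ ¬F) ∧ (¬(T ∧ x1) ∨ ((x0 ∧ x1) ∧ (x1 ∨ T)))
  step 2: ((¬F ∨ ¬x1) ∨ ¬F) ∧ (¬(T ∧ x1) ∨ ((x0 ∧ x1) ∧ (x1 ∨ T)))
  step 3: ((T ∨ ¬x1) ∨ ¬F) ∧ (¬(T ∧ x1) ∨ ((x0 ∧ x1) ∧ (x1 ∨ T)))
  step 4: (T ∨ ¬F) ∧ (¬(T ∧ x1) ∨ ((x0 ∧ x1) ∧ (x1 ∨ T)))
  step 5: T ∧ (¬(T ∧ x1) ∨ ((x0 ∧ x1) ∧ (x1 ∨ T)))
  step 6: ¬(T ∧ x1) ∨ ((x0 ∧ x1) ∧ (x1 ∨ T))
  step 7: (¬T ∨ ¬x1) ∨ ((x0 ∧ x1) ∧ (x1 ∨ T))
  step 8: (F ∨ ¬x1) ∨ ((x0 ∧ x1) ∧ (x1 ∨ T))
  step 9: ¬x1 ∨ ((x0 ∧ x1) ∧ (x1 ∨ T))
  step 10: ¬x1 ∨ ((x0 ∧ x1) ∧ T)
  step 11: ¬x1 ∨ (x0 ∧ x1)

Answer: normal form = ¬x1 ∨ (x0 ∧ x1)  (in 11 steps)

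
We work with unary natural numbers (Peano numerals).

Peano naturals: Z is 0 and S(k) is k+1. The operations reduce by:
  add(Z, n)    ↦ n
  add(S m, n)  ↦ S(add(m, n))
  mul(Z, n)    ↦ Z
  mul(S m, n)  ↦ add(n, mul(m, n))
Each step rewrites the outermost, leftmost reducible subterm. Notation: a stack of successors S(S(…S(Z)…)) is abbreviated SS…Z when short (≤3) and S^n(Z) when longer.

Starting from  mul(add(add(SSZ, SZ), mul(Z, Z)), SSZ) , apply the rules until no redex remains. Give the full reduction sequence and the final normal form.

Answer: normal form = S^6(Z)  (in 21 steps)

Derivation:
  start: mul(add(add(SSZ, SZ), mul(Z, Z)), SSZ)
  [1] mul(add(S(add(SZ, SZ)), mul(Z, Z)), SSZ)
  [2] mul(S(add(add(SZ, SZ), mul(Z, Z))), SSZ)
  [3] add(SSZ, mul(add(add(SZ, SZ), mul(Z, Z)), SSZ))
  [4] S(add(SZ, mul(add(add(SZ, SZ), mul(Z, Z)), SSZ)))
  [5] S(S(add(Z, mul(add(add(SZ, SZ), mul(Z, Z)), SSZ))))
  [6] S(S(mul(add(add(SZ, SZ), mul(Z, Z)), SSZ)))
  [7] S(S(mul(add(S(add(Z, SZ)), mul(Z, Z)), SSZ)))
  [8] S(S(mul(S(add(add(Z, SZ), mul(Z, Z))), SSZ)))
  [9] S(S(add(SSZ, mul(add(add(Z, SZ), mul(Z, Z)), SSZ))))
  [10] S(S(S(add(SZ, mul(add(add(Z, SZ), mul(Z, Z)), SSZ)))))
  [11] S(S(S(S(add(Z, mul(add(add(Z, SZ), mul(Z, Z)), SSZ))))))
  [12] S(S(S(S(mul(add(add(Z, SZ), mul(Z, Z)), SSZ)))))
  [13] S(S(S(S(mul(add(SZ, mul(Z, Z)), SSZ)))))
  [14] S(S(S(S(mul(S(add(Z, mul(Z, Z))), SSZ)))))
  [15] S(S(S(S(add(SSZ, mul(add(Z, mul(Z, Z)), SSZ))))))
  [16] S(S(S(S(S(add(SZ, mul(add(Z, mul(Z, Z)), SSZ)))))))
  [17] S(S(S(S(S(S(add(Z, mul(add(Z, mul(Z, Z)), SSZ))))))))
  [18] S(S(S(S(S(S(mul(add(Z, mul(Z, Z)), SSZ)))))))
  [19] S(S(S(S(S(S(mul(mul(Z, Z), SSZ)))))))
  [20] S(S(S(S(S(S(mul(Z, SSZ)))))))
  [21] S^6(Z)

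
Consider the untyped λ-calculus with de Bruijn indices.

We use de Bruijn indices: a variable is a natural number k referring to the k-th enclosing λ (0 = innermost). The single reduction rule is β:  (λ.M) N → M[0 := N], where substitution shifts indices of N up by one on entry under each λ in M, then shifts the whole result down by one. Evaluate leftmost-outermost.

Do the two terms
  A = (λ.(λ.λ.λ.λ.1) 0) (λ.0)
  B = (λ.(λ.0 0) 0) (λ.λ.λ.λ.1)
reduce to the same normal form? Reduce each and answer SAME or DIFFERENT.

Term A:
  start: (λ.(λ.λ.λ.λ.1) 0) (λ.0)
  [1] (λ.λ.λ.λ.1) (λ.0)
  [2] λ.λ.λ.1

Term B:
  start: (λ.(λ.0 0) 0) (λ.λ.λ.λ.1)
  [1] (λ.0 0) (λ.λ.λ.λ.1)
  [2] (λ.λ.λ.λ.1) (λ.λ.λ.λ.1)
  [3] λ.λ.λ.1

Answer: SAME — A ⇓ λ.λ.λ.1, B ⇓ λ.λ.λ.1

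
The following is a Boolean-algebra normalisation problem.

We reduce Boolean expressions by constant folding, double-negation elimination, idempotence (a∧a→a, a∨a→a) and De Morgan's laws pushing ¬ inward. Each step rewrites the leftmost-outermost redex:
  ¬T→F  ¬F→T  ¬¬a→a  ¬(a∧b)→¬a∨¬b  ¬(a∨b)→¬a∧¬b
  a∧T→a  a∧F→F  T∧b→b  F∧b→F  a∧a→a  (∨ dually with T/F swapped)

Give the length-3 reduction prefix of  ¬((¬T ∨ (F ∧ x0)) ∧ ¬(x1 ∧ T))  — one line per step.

Answer: after 3 steps: (T ∧ ¬(F ∧ x0)) ∨ ¬¬(x1 ∧ T)

Working:
  start: ¬((¬T ∨ (F ∧ x0)) ∧ ¬(x1 ∧ T))
  →1  ¬(¬T ∨ (F ∧ x0)) ∨ ¬¬(x1 ∧ T)
  →2  (¬¬T ∧ ¬(F ∧ x0)) ∨ ¬¬(x1 ∧ T)
  →3  (T ∧ ¬(F ∧ x0)) ∨ ¬¬(x1 ∧ T)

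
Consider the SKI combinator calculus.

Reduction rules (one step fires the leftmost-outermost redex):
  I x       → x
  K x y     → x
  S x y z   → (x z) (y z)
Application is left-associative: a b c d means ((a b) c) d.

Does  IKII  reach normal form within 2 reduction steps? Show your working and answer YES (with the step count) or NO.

Answer: YES — reaches normal form I in 2 ≤ 2 steps

Working:
  start: IKII
  [1] KII
  [2] I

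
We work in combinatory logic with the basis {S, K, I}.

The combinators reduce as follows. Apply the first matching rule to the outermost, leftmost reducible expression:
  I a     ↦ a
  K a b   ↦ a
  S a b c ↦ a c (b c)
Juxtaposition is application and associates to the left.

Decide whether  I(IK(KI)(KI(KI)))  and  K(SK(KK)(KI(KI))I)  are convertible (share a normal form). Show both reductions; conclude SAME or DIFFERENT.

Term A:
  start: I(IK(KI)(KI(KI)))
  [1] IK(KI)(KI(KI))
  [2] K(KI)(KI(KI))
  [3] KI

Term B:
  start: K(SK(KK)(KI(KI))I)
  [1] K(K(KI(KI))(KK(KI(KI)))I)
  [2] K(KI(KI)I)
  [3] K(II)
  [4] KI

Answer: SAME — A ⇓ KI, B ⇓ KI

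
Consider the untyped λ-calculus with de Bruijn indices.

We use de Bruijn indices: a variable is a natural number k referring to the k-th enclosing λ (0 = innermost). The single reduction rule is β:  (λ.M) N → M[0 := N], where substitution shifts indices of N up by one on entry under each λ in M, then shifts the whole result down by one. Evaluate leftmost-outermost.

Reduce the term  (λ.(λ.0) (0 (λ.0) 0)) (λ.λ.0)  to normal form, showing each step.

  start: (λ.(λ.0) (0 (λ.0) 0)) (λ.λ.0)
  →1  (λ.0) ((λ.λ.0) (λ.0) (λ.λ.0))
  →2  (λ.λ.0) (λ.0) (λ.λ.0)
  →3  (λ.0) (λ.λ.0)
  →4  λ.λ.0

Answer: normal form = λ.λ.0  (in 4 steps)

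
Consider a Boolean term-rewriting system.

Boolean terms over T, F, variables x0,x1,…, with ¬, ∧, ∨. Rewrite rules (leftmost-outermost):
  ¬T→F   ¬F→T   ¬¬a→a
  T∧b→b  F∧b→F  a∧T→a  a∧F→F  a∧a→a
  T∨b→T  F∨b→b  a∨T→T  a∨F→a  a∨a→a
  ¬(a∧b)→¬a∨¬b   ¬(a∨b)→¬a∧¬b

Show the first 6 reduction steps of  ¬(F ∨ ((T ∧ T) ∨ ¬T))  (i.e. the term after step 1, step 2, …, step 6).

Answer: after 6 steps: ¬T ∧ ¬¬T

Derivation:
  start: ¬(F ∨ ((T ∧ T) ∨ ¬T))
  [1] ¬F ∧ ¬((T ∧ T) ∨ ¬T)
  [2] T ∧ ¬((T ∧ T) ∨ ¬T)
  [3] ¬((T ∧ T) ∨ ¬T)
  [4] ¬(T ∧ T) ∧ ¬¬T
  [5] (¬T ∨ ¬T) ∧ ¬¬T
  [6] ¬T ∧ ¬¬T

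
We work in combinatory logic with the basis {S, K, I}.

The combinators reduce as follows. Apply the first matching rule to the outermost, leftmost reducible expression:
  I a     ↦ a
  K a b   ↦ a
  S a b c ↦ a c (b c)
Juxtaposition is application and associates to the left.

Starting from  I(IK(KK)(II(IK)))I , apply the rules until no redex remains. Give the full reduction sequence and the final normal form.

  start: I(IK(KK)(II(IK)))I
  step 1: IK(KK)(II(IK))I
  step 2: K(KK)(II(IK))I
  step 3: KKI
  step 4: K

Answer: normal form = K  (in 4 steps)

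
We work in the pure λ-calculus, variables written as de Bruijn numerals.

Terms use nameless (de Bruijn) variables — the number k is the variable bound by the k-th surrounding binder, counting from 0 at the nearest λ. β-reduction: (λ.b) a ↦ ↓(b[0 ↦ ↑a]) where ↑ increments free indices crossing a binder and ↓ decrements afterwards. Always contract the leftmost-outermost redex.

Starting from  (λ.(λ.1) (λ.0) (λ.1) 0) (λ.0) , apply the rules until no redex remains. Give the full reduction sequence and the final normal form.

  start: (λ.(λ.1) (λ.0) (λ.1) 0) (λ.0)
  step 1: (λ.λ.0) (λ.0) (λ.λ.0) (λ.0)
  step 2: (λ.0) (λ.λ.0) (λ.0)
  step 3: (λ.λ.0) (λ.0)
  step 4: λ.0

Answer: normal form = λ.0  (in 4 steps)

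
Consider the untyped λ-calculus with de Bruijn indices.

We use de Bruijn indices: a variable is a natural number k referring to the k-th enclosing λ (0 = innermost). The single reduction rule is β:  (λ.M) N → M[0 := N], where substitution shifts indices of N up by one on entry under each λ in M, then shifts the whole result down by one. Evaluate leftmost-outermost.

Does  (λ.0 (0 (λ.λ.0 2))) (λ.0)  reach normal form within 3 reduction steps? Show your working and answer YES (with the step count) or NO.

  start: (λ.0 (0 (λ.λ.0 2))) (λ.0)
  →1  (λ.0) ((λ.0) (λ.λ.0 (λ.0)))
  →2  (λ.0) (λ.λ.0 (λ.0))
  →3  λ.λ.0 (λ.0)

Answer: YES — reaches normal form λ.λ.0 (λ.0) in 3 ≤ 3 steps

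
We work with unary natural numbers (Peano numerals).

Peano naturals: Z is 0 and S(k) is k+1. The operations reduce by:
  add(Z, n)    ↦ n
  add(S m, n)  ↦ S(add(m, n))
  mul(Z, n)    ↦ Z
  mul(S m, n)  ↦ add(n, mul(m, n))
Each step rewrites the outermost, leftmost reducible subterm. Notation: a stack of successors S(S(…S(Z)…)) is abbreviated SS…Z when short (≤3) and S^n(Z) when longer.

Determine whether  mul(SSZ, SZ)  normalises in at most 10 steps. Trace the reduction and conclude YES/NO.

Answer: YES — reaches normal form SSZ in 7 ≤ 10 steps

Working:
  start: mul(SSZ, SZ)
  step 1: add(SZ, mul(SZ, SZ))
  step 2: S(add(Z, mul(SZ, SZ)))
  step 3: S(mul(SZ, SZ))
  step 4: S(add(SZ, mul(Z, SZ)))
  step 5: S(S(add(Z, mul(Z, SZ))))
  step 6: S(S(mul(Z, SZ)))
  step 7: SSZ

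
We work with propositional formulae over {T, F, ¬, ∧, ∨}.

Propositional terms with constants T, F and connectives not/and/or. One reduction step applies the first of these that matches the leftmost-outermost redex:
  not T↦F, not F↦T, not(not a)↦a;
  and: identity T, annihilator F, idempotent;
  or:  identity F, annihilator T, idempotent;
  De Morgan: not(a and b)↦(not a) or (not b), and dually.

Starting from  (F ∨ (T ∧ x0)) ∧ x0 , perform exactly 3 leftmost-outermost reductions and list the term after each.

  start: (F ∨ (T ∧ x0)) ∧ x0
  step 1: (T ∧ x0) ∧ x0
  step 2: x0 ∧ x0
  step 3: x0

Answer: after 3 steps: x0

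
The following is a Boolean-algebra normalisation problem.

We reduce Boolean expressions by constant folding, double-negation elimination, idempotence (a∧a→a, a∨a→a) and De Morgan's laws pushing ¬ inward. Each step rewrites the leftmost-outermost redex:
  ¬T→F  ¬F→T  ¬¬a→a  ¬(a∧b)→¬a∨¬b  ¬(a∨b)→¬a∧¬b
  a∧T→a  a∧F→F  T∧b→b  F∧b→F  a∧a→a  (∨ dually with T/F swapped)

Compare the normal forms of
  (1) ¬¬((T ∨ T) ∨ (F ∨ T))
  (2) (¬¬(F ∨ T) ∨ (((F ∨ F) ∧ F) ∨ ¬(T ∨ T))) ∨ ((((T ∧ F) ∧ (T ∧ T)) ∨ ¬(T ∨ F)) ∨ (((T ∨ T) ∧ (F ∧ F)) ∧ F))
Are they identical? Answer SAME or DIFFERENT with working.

Answer: SAME — A ⇓ T, B ⇓ T

Working:
Term A:
  start: ¬¬((T ∨ T) ∨ (F ∨ T))
  step 1: (T ∨ T) ∨ (F ∨ T)
  step 2: T ∨ (F ∨ T)
  step 3: T

Term B:
  start: (¬¬(F ∨ T) ∨ (((F ∨ F) ∧ F) ∨ ¬(T ∨ T))) ∨ ((((T ∧ F) ∧ (T ∧ T)) ∨ ¬(T ∨ F)) ∨ (((T ∨ T) ∧ (F ∧ F)) ∧ F))
  step 1: ((F ∨ T) ∨ (((F ∨ F) ∧ F) ∨ ¬(T ∨ T))) ∨ ((((T ∧ F) ∧ (T ∧ T)) ∨ ¬(T ∨ F)) ∨ (((T ∨ T) ∧ (F ∧ F)) ∧ F))
  step 2: (T ∨ (((F ∨ F) ∧ F) ∨ ¬(T ∨ T))) ∨ ((((T ∧ F) ∧ (T ∧ T)) ∨ ¬(T ∨ F)) ∨ (((T ∨ T) ∧ (F ∧ F)) ∧ F))
  step 3: T ∨ ((((T ∧ F) ∧ (T ∧ T)) ∨ ¬(T ∨ F)) ∨ (((T ∨ T) ∧ (F ∧ F)) ∧ F))
  step 4: T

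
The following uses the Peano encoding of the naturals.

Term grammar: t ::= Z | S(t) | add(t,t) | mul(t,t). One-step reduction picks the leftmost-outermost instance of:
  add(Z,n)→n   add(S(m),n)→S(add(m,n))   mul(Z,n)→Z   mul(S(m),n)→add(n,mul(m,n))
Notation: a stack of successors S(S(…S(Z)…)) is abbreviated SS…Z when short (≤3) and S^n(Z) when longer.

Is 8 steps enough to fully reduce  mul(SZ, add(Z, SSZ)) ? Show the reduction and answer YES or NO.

Answer: YES — reaches normal form SSZ in 6 ≤ 8 steps

Derivation:
  start: mul(SZ, add(Z, SSZ))
  step 1: add(add(Z, SSZ), mul(Z, add(Z, SSZ)))
  step 2: add(SSZ, mul(Z, add(Z, SSZ)))
  step 3: S(add(SZ, mul(Z, add(Z, SSZ))))
  step 4: S(S(add(Z, mul(Z, add(Z, SSZ)))))
  step 5: S(S(mul(Z, add(Z, SSZ))))
  step 6: SSZ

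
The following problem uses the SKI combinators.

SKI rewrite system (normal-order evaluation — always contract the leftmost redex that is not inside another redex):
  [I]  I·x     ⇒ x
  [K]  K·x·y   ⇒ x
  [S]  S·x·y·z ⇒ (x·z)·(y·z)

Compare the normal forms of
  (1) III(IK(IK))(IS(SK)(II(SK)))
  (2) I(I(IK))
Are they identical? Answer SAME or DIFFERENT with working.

Term A:
  start: III(IK(IK))(IS(SK)(II(SK)))
  step 1: II(IK(IK))(IS(SK)(II(SK)))
  step 2: I(IK(IK))(IS(SK)(II(SK)))
  step 3: IK(IK)(IS(SK)(II(SK)))
  step 4: K(IK)(IS(SK)(II(SK)))
  step 5: IK
  step 6: K

Term B:
  start: I(I(IK))
  step 1: I(IK)
  step 2: IK
  step 3: K

Answer: SAME — A ⇓ K, B ⇓ K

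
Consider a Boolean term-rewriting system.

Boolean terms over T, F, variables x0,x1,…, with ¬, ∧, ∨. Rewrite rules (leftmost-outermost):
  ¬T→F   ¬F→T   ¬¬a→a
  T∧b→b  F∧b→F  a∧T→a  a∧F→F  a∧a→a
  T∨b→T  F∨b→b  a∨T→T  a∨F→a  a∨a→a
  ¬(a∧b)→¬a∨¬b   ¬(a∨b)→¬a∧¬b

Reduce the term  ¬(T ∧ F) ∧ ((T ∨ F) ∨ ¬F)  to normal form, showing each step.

Answer: normal form = T  (in 7 steps)

Reduction:
  start: ¬(T ∧ F) ∧ ((T ∨ F) ∨ ¬F)
  [1] (¬T ∨ ¬F) ∧ ((T ∨ F) ∨ ¬F)
  [2] (F ∨ ¬F) ∧ ((T ∨ F) ∨ ¬F)
  [3] ¬F ∧ ((T ∨ F) ∨ ¬F)
  [4] T ∧ ((T ∨ F) ∨ ¬F)
  [5] (T ∨ F) ∨ ¬F
  [6] T ∨ ¬F
  [7] T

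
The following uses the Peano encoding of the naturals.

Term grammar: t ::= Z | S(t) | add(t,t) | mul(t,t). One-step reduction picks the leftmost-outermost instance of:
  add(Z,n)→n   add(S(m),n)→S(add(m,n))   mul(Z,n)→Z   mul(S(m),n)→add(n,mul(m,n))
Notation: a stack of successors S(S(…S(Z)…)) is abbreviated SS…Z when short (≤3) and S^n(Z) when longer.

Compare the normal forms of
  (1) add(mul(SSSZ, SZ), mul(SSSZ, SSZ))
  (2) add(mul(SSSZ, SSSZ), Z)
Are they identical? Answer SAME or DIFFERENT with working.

Term A:
  start: add(mul(SSSZ, SZ), mul(SSSZ, SSZ))
  [1] add(add(SZ, mul(SSZ, SZ)), mul(SSSZ, SSZ))
  [2] add(S(add(Z, mul(SSZ, SZ))), mul(SSSZ, SSZ))
  [3] S(add(add(Z, mul(SSZ, SZ)), mul(SSSZ, SSZ)))
  [4] S(add(mul(SSZ, SZ), mul(SSSZ, SSZ)))
  [5] S(add(add(SZ, mul(SZ, SZ)), mul(SSSZ, SSZ)))
  [6] S(add(S(add(Z, mul(SZ, SZ))), mul(SSSZ, SSZ)))
  [7] S(S(add(add(Z, mul(SZ, SZ)), mul(SSSZ, SSZ))))
  [8] S(S(add(mul(SZ, SZ), mul(SSSZ, SSZ))))
  [9] S(S(add(add(SZ, mul(Z, SZ)), mul(SSSZ, SSZ))))
  [10] S(S(add(S(add(Z, mul(Z, SZ))), mul(SSSZ, SSZ))))
  [11] S(S(S(add(add(Z, mul(Z, SZ)), mul(SSSZ, SSZ)))))
  [12] S(S(S(add(mul(Z, SZ), mul(SSSZ, SSZ)))))
  [13] S(S(S(add(Z, mul(SSSZ, SSZ)))))
  [14] S(S(S(mul(SSSZ, SSZ))))
  [15] S(S(S(add(SSZ, mul(SSZ, SSZ)))))
  [16] S(S(S(S(add(SZ, mul(SSZ, SSZ))))))
  [17] S(S(S(S(S(add(Z, mul(SSZ, SSZ)))))))
  [18] S(S(S(S(S(mul(SSZ, SSZ))))))
  [19] S(S(S(S(S(add(SSZ, mul(SZ, SSZ)))))))
  [20] S(S(S(S(S(S(add(SZ, mul(SZ, SSZ))))))))
  [21] S(S(S(S(S(S(S(add(Z, mul(SZ, SSZ)))))))))
  [22] S(S(S(S(S(S(S(mul(SZ, SSZ))))))))
  [23] S(S(S(S(S(S(S(add(SSZ, mul(Z, SSZ)))))))))
  [24] S(S(S(S(S(S(S(S(add(SZ, mul(Z, SSZ))))))))))
  [25] S(S(S(S(S(S(S(S(S(add(Z, mul(Z, SSZ)))))))))))
  [26] S(S(S(S(S(S(S(S(S(mul(Z, SSZ))))))))))
  [27] S^9(Z)

Term B:
  start: add(mul(SSSZ, SSSZ), Z)
  [1] add(add(SSSZ, mul(SSZ, SSSZ)), Z)
  [2] add(S(add(SSZ, mul(SSZ, SSSZ))), Z)
  [3] S(add(add(SSZ, mul(SSZ, SSSZ)), Z))
  [4] S(add(S(add(SZ, mul(SSZ, SSSZ))), Z))
  [5] S(S(add(add(SZ, mul(SSZ, SSSZ)), Z)))
  [6] S(S(add(S(add(Z, mul(SSZ, SSSZ))), Z)))
  [7] S(S(S(add(add(Z, mul(SSZ, SSSZ)), Z))))
  [8] S(S(S(add(mul(SSZ, SSSZ), Z))))
  [9] S(S(S(add(add(SSSZ, mul(SZ, SSSZ)), Z))))
  [10] S(S(S(add(S(add(SSZ, mul(SZ, SSSZ))), Z))))
  [11] S(S(S(S(add(add(SSZ, mul(SZ, SSSZ)), Z)))))
  [12] S(S(S(S(add(S(add(SZ, mul(SZ, SSSZ))), Z)))))
  [13] S(S(S(S(S(add(add(SZ, mul(SZ, SSSZ)), Z))))))
  [14] S(S(S(S(S(add(S(add(Z, mul(SZ, SSSZ))), Z))))))
  [15] S(S(S(S(S(S(add(add(Z, mul(SZ, SSSZ)), Z)))))))
  [16] S(S(S(S(S(S(add(mul(SZ, SSSZ), Z)))))))
  [17] S(S(S(S(S(S(add(add(SSSZ, mul(Z, SSSZ)), Z)))))))
  [18] S(S(S(S(S(S(add(S(add(SSZ, mul(Z, SSSZ))), Z)))))))
  [19] S(S(S(S(S(S(S(add(add(SSZ, mul(Z, SSSZ)), Z))))))))
  [20] S(S(S(S(S(S(S(add(S(add(SZ, mul(Z, SSSZ))), Z))))))))
  [21] S(S(S(S(S(S(S(S(add(add(SZ, mul(Z, SSSZ)), Z)))))))))
  [22] S(S(S(S(S(S(S(S(add(S(add(Z, mul(Z, SSSZ))), Z)))))))))
  [23] S(S(S(S(S(S(S(S(S(add(add(Z, mul(Z, SSSZ)), Z))))))))))
  [24] S(S(S(S(S(S(S(S(S(add(mul(Z, SSSZ), Z))))))))))
  [25] S(S(S(S(S(S(S(S(S(add(Z, Z))))))))))
  [26] S^9(Z)

Answer: SAME — A ⇓ S^9(Z), B ⇓ S^9(Z)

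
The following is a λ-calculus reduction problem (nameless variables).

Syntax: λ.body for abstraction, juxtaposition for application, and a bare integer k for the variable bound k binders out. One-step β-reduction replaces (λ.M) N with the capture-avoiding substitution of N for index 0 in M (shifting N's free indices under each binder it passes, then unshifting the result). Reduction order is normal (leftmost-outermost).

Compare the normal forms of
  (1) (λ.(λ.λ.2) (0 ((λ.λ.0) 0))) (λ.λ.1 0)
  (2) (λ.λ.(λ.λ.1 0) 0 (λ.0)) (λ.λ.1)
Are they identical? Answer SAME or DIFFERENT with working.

Answer: DIFFERENT — A ⇓ λ.λ.λ.1 0, B ⇓ λ.0 (λ.0)

Derivation:
Term A:
  start: (λ.(λ.λ.2) (0 ((λ.λ.0) 0))) (λ.λ.1 0)
  →1  (λ.λ.λ.λ.1 0) ((λ.λ.1 0) ((λ.λ.0) (λ.λ.1 0)))
  →2  λ.λ.λ.1 0

Term B:
  start: (λ.λ.(λ.λ.1 0) 0 (λ.0)) (λ.λ.1)
  →1  λ.(λ.λ.1 0) 0 (λ.0)
  →2  λ.(λ.1 0) (λ.0)
  →3  λ.0 (λ.0)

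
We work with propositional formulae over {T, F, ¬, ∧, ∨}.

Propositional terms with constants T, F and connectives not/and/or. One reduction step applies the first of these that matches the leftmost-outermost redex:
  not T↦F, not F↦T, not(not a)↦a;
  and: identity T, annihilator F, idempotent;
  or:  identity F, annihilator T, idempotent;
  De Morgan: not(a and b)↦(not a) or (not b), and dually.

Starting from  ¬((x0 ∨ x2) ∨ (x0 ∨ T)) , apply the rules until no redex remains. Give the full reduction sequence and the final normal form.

Answer: normal form = F  (in 6 steps)

Derivation:
  start: ¬((x0 ∨ x2) ∨ (x0 ∨ T))
  [1] ¬(x0 ∨ x2) ∧ ¬(x0 ∨ T)
  [2] (¬x0 ∧ ¬x2) ∧ ¬(x0 ∨ T)
  [3] (¬x0 ∧ ¬x2) ∧ (¬x0 ∧ ¬T)
  [4] (¬x0 ∧ ¬x2) ∧ (¬x0 ∧ F)
  [5] (¬x0 ∧ ¬x2) ∧ F
  [6] F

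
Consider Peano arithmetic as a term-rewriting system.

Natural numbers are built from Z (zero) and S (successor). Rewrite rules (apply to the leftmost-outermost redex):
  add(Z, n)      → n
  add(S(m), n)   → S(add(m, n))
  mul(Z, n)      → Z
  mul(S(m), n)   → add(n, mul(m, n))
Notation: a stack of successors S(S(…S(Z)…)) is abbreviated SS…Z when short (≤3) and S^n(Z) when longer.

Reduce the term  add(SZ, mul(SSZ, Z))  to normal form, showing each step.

Answer: normal form = SZ  (in 7 steps)

Working:
  start: add(SZ, mul(SSZ, Z))
  [1] S(add(Z, mul(SSZ, Z)))
  [2] S(mul(SSZ, Z))
  [3] S(add(Z, mul(SZ, Z)))
  [4] S(mul(SZ, Z))
  [5] S(add(Z, mul(Z, Z)))
  [6] S(mul(Z, Z))
  [7] SZ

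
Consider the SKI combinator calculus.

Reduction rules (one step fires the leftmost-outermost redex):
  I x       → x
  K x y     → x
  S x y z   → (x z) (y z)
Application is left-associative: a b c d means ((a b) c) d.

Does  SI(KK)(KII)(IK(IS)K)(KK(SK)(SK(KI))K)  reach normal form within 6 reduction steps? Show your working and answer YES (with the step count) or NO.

  start: SI(KK)(KII)(IK(IS)K)(KK(SK)(SK(KI))K)
  [1] I(KII)(KK(KII))(IK(IS)K)(KK(SK)(SK(KI))K)
  [2] KII(KK(KII))(IK(IS)K)(KK(SK)(SK(KI))K)
  [3] I(KK(KII))(IK(IS)K)(KK(SK)(SK(KI))K)
  [4] KK(KII)(IK(IS)K)(KK(SK)(SK(KI))K)
  [5] K(IK(IS)K)(KK(SK)(SK(KI))K)
  [6] IK(IS)K

Answer: NO — after 6 steps the term is IK(IS)K, not yet normal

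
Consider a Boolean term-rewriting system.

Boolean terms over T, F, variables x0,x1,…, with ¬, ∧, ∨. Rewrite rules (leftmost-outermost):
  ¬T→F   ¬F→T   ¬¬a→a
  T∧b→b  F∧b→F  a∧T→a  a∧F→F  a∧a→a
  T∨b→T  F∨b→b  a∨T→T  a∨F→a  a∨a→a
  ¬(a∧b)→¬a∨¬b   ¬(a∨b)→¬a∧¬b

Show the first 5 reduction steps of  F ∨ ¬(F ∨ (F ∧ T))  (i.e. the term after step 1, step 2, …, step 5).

Answer: after 5 steps: ¬F ∨ ¬T

Derivation:
  start: F ∨ ¬(F ∨ (F ∧ T))
  step 1: ¬(F ∨ (F ∧ T))
  step 2: ¬F ∧ ¬(F ∧ T)
  step 3: T ∧ ¬(F ∧ T)
  step 4: ¬(F ∧ T)
  step 5: ¬F ∨ ¬T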